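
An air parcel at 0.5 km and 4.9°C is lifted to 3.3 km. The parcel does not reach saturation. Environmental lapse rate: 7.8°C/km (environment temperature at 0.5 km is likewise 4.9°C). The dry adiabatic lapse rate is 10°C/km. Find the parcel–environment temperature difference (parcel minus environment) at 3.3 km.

-6.16°C (parcel cooler than environment)

Parcel:
  From 500 m to 3300 m (dry): cools by 10 × 2.8 = 28°C, giving -23.1°C.
Environment:
  From 500 m to 3300 m (environment): cools by 7.8 × 2.8 = 21.84°C, giving -16.94°C.
T_parcel − T_env = -23.1 − (-16.94) = -6.16°C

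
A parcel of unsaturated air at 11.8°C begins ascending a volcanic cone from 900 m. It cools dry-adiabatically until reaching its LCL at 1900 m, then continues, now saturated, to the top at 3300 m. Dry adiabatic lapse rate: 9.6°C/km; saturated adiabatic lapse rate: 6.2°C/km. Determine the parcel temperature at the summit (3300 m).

900 → 1900 m (dry, 9.6°C/km): ΔT = -9.6 × 1 = -9.6°C → T = 2.2°C
1900 → 3300 m (saturated, 6.2°C/km): ΔT = -6.2 × 1.4 = -8.68°C → T = -6.48°C

-6.48°C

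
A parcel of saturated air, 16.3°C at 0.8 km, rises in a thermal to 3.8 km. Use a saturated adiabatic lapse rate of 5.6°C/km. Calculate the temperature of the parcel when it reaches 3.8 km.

-0.5°C

From 800 m to 3800 m (saturated adiabatic): cools by 5.6 × 3 = 16.8°C, giving -0.5°C.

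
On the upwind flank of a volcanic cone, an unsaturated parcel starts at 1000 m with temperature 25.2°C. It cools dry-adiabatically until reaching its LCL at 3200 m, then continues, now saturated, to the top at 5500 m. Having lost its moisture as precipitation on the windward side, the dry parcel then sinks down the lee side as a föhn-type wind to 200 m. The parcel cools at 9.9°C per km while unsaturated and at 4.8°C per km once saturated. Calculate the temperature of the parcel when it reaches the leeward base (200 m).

44.85°C

Dry to 3200 m: -9.9 × 2.2 km = -21.78°C, so T = 3.42°C.
Saturated to 5500 m: -4.8 × 2.3 km = -11.04°C, so T = -7.62°C.
Dry descent to 200 m: +9.9 × 5.3 km = +52.47°C, so T = 44.85°C.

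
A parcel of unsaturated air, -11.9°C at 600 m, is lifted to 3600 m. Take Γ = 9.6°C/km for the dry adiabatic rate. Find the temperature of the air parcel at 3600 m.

600 → 3600 m (dry adiabatic, 9.6°C/km): ΔT = -9.6 × 3 = -28.8°C → T = -40.7°C

-40.7°C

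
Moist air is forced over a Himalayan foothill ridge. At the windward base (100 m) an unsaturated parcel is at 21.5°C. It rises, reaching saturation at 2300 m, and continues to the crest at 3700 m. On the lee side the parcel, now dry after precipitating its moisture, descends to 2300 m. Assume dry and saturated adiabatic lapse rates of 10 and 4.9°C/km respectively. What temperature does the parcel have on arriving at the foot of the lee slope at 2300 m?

6.64°C

From 100 m to 2300 m (dry): cools by 10 × 2.2 = 22°C, giving -0.5°C.
From 2300 m to 3700 m (saturated): cools by 4.9 × 1.4 = 6.86°C, giving -7.36°C.
From 3700 m to 2300 m (dry descent): warms by 10 × 1.4 = 14°C, giving 6.64°C.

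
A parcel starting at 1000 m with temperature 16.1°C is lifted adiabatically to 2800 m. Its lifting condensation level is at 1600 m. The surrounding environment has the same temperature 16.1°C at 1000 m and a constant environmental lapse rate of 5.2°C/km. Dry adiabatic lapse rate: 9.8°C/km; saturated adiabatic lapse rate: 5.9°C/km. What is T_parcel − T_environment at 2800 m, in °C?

Parcel:
  1000 → 1600 m (dry, 9.8°C/km): ΔT = -9.8 × 0.6 = -5.88°C → T = 10.22°C
  1600 → 2800 m (saturated, 5.9°C/km): ΔT = -5.9 × 1.2 = -7.08°C → T = 3.14°C
Environment:
  1000 → 2800 m (environment, 5.2°C/km): ΔT = -5.2 × 1.8 = -9.36°C → T = 6.74°C
T_parcel − T_env = 3.14 − 6.74 = -3.6°C

-3.6°C (parcel cooler than environment)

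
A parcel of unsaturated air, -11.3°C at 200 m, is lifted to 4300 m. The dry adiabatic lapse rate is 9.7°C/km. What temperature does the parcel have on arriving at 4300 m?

-51.07°C

200 → 4300 m (dry adiabatic, 9.7°C/km): ΔT = -9.7 × 4.1 = -39.77°C → T = -51.07°C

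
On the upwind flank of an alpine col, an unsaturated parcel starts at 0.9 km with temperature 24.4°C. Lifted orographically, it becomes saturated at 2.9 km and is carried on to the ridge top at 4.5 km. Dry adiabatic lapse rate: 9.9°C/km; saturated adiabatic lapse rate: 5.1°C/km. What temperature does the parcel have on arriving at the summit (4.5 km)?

Dry to 2900 m: -9.9 × 2 km = -19.8°C, so T = 4.6°C.
Saturated to 4500 m: -5.1 × 1.6 km = -8.16°C, so T = -3.56°C.

-3.56°C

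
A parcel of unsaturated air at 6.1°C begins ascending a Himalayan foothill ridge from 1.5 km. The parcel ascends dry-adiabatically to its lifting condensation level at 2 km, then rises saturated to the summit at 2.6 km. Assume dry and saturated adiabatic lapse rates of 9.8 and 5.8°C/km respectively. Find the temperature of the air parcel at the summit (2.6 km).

From 1500 m to 2000 m (dry): cools by 9.8 × 0.5 = 4.9°C, giving 1.2°C.
From 2000 m to 2600 m (saturated): cools by 5.8 × 0.6 = 3.48°C, giving -2.28°C.

-2.28°C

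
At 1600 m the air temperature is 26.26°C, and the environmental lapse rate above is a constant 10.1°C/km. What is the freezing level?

4200 m

Height above start = (26.26 − 0) / 10.1 = 2.6 km
Altitude = 1600 m + 2600 m = 4200 m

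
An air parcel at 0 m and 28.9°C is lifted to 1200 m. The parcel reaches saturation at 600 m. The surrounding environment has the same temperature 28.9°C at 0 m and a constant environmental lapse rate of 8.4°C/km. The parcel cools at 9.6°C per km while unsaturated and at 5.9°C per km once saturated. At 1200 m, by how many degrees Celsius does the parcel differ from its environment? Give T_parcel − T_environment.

+0.78°C (parcel warmer than environment)

Parcel:
  0–600 m, dry: Δz = 0.6 km ⇒ ΔT = -5.76°C; T = 23.14°C
  600–1200 m, saturated: Δz = 0.6 km ⇒ ΔT = -3.54°C; T = 19.6°C
Environment:
  0–1200 m, environment: Δz = 1.2 km ⇒ ΔT = -10.08°C; T = 18.82°C
T_parcel − T_env = 19.6 − 18.82 = +0.78°C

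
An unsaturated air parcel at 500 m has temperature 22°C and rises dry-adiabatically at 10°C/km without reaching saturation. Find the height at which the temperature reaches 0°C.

2700 m

Height above start = (22 − 0) / 10 = 2.2 km
Altitude = 500 m + 2200 m = 2700 m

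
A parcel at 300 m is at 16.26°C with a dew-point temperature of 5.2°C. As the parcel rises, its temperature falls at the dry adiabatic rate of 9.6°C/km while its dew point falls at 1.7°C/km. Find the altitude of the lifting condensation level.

1700 m

T and T_d converge at 9.6 − 1.7 = 7.9°C per km
Height above start = (16.26 − 5.2) / 7.9 = 1.4 km
LCL altitude = 300 m + 1400 m = 1700 m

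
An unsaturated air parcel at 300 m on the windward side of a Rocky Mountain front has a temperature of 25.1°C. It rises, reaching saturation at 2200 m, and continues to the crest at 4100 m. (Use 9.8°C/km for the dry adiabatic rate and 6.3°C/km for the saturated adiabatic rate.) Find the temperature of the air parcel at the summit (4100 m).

-5.49°C

300–2200 m, dry: Δz = 1.9 km ⇒ ΔT = -18.62°C; T = 6.48°C
2200–4100 m, saturated: Δz = 1.9 km ⇒ ΔT = -11.97°C; T = -5.49°C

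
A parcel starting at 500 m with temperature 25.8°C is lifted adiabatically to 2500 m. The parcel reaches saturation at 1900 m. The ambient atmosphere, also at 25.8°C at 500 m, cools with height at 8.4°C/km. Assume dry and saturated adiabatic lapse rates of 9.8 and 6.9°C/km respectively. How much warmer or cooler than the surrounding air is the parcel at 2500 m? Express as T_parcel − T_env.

-1.06°C (parcel cooler than environment)

Parcel:
  500 → 1900 m (dry, 9.8°C/km): ΔT = -9.8 × 1.4 = -13.72°C → T = 12.08°C
  1900 → 2500 m (saturated, 6.9°C/km): ΔT = -6.9 × 0.6 = -4.14°C → T = 7.94°C
Environment:
  500 → 2500 m (environment, 8.4°C/km): ΔT = -8.4 × 2 = -16.8°C → T = 9°C
T_parcel − T_env = 7.94 − 9 = -1.06°C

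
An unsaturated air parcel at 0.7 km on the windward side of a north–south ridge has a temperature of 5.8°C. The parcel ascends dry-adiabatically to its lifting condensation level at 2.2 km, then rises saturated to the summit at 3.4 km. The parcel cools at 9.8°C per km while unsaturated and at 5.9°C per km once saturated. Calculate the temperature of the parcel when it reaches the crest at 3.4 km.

-15.98°C

700 → 2200 m (dry, 9.8°C/km): ΔT = -9.8 × 1.5 = -14.7°C → T = -8.9°C
2200 → 3400 m (saturated, 5.9°C/km): ΔT = -5.9 × 1.2 = -7.08°C → T = -15.98°C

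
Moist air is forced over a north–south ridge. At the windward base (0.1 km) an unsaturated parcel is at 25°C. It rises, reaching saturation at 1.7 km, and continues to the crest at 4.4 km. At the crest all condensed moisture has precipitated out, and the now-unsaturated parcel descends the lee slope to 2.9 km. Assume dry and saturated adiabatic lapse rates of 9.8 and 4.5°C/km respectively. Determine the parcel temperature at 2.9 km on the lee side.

100 → 1700 m (dry, 9.8°C/km): ΔT = -9.8 × 1.6 = -15.68°C → T = 9.32°C
1700 → 4400 m (saturated, 4.5°C/km): ΔT = -4.5 × 2.7 = -12.15°C → T = -2.83°C
4400 → 2900 m (dry descent, 9.8°C/km): ΔT = +9.8 × 1.5 = +14.7°C → T = 11.87°C

11.87°C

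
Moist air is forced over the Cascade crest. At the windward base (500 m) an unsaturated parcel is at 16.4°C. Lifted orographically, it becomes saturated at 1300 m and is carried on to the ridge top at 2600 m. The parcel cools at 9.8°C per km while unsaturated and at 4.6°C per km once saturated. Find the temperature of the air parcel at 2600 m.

2.58°C

From 500 m to 1300 m (dry): cools by 9.8 × 0.8 = 7.84°C, giving 8.56°C.
From 1300 m to 2600 m (saturated): cools by 4.6 × 1.3 = 5.98°C, giving 2.58°C.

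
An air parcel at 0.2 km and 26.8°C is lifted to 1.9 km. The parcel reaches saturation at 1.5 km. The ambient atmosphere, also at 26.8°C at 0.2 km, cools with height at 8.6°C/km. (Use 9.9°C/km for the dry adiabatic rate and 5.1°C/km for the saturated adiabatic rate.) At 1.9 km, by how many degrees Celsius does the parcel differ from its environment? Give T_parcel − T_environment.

-0.29°C (parcel cooler than environment)

Parcel:
  From 200 m to 1500 m (dry): cools by 9.9 × 1.3 = 12.87°C, giving 13.93°C.
  From 1500 m to 1900 m (saturated): cools by 5.1 × 0.4 = 2.04°C, giving 11.89°C.
Environment:
  From 200 m to 1900 m (environment): cools by 8.6 × 1.7 = 14.62°C, giving 12.18°C.
T_parcel − T_env = 11.89 − 12.18 = -0.29°C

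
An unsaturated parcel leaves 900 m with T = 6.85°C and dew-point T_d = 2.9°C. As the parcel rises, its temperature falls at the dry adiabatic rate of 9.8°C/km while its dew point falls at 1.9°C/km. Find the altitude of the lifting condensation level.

1400 m

T and T_d converge at 9.8 − 1.9 = 7.9°C per km
Height above start = (6.85 − 2.9) / 7.9 = 0.5 km
LCL altitude = 900 m + 500 m = 1400 m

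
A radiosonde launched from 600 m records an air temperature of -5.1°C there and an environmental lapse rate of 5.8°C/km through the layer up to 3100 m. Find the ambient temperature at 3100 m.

-19.6°C

600 → 3100 m (environmental, 5.8°C/km): ΔT = -5.8 × 2.5 = -14.5°C → T = -19.6°C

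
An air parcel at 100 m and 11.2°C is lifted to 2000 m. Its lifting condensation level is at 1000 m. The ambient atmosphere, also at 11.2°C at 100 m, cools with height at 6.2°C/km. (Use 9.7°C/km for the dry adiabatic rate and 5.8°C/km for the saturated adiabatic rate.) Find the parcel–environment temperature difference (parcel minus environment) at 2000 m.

-2.75°C (parcel cooler than environment)

Parcel:
  Dry to 1000 m: -9.7 × 0.9 km = -8.73°C, so T = 2.47°C.
  Saturated to 2000 m: -5.8 × 1 km = -5.8°C, so T = -3.33°C.
Environment:
  Environment to 2000 m: -6.2 × 1.9 km = -11.78°C, so T = -0.58°C.
T_parcel − T_env = -3.33 − (-0.58) = -2.75°C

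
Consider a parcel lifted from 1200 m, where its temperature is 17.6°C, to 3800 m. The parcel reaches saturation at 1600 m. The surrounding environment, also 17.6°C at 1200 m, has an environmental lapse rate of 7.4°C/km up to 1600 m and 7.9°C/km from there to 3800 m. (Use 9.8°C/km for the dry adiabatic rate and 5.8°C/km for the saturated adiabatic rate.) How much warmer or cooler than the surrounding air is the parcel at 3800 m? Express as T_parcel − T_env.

+3.66°C (parcel warmer than environment)

Parcel:
  Dry to 1600 m: -9.8 × 0.4 km = -3.92°C, so T = 13.68°C.
  Saturated to 3800 m: -5.8 × 2.2 km = -12.76°C, so T = 0.92°C.
Environment:
  Environment, lower layer to 1600 m: -7.4 × 0.4 km = -2.96°C, so T = 14.64°C.
  Environment, upper layer to 3800 m: -7.9 × 2.2 km = -17.38°C, so T = -2.74°C.
T_parcel − T_env = 0.92 − (-2.74) = +3.66°C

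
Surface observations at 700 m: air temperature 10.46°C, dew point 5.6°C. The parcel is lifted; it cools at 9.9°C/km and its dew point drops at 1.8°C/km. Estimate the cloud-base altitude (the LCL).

T and T_d converge at 9.9 − 1.8 = 8.1°C per km
Height above start = (10.46 − 5.6) / 8.1 = 0.6 km
LCL altitude = 700 m + 600 m = 1300 m

1300 m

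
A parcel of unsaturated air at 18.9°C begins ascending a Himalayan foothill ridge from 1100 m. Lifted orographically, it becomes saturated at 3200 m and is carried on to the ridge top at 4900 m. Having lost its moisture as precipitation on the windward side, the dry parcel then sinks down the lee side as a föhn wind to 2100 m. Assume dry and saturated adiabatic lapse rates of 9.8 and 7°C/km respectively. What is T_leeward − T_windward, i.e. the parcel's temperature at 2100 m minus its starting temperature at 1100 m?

-5.04°C

Dry to 3200 m: -9.8 × 2.1 km = -20.58°C, so T = -1.68°C.
Saturated to 4900 m: -7 × 1.7 km = -11.9°C, so T = -13.58°C.
Dry descent to 2100 m: +9.8 × 2.8 km = +27.44°C, so T = 13.86°C.
Net change vs windward start: 13.86 − 18.9 = -5.04°C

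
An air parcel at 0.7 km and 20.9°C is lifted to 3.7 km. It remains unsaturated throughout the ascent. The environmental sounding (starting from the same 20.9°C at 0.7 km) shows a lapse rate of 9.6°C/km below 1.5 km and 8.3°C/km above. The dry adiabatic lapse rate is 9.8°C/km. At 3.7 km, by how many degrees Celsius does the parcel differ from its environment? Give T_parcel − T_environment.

Parcel:
  From 700 m to 3700 m (dry): cools by 9.8 × 3 = 29.4°C, giving -8.5°C.
Environment:
  From 700 m to 1500 m (environment, lower layer): cools by 9.6 × 0.8 = 7.68°C, giving 13.22°C.
  From 1500 m to 3700 m (environment, upper layer): cools by 8.3 × 2.2 = 18.26°C, giving -5.04°C.
T_parcel − T_env = -8.5 − (-5.04) = -3.46°C

-3.46°C (parcel cooler than environment)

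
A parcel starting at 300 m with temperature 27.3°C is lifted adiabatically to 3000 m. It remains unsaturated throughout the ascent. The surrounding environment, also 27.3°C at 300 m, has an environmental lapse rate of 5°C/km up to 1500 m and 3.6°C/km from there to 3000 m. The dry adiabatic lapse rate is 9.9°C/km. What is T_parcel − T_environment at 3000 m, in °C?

-15.33°C (parcel cooler than environment)

Parcel:
  300–3000 m, dry: Δz = 2.7 km ⇒ ΔT = -26.73°C; T = 0.57°C
Environment:
  300–1500 m, environment, lower layer: Δz = 1.2 km ⇒ ΔT = -6°C; T = 21.3°C
  1500–3000 m, environment, upper layer: Δz = 1.5 km ⇒ ΔT = -5.4°C; T = 15.9°C
T_parcel − T_env = 0.57 − 15.9 = -15.33°C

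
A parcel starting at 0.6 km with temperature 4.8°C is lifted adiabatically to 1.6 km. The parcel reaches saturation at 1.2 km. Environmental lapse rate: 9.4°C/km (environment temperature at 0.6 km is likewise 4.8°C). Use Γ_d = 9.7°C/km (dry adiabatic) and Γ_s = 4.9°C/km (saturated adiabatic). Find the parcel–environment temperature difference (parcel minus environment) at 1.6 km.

Parcel:
  600 → 1200 m (dry, 9.7°C/km): ΔT = -9.7 × 0.6 = -5.82°C → T = -1.02°C
  1200 → 1600 m (saturated, 4.9°C/km): ΔT = -4.9 × 0.4 = -1.96°C → T = -2.98°C
Environment:
  600 → 1600 m (environment, 9.4°C/km): ΔT = -9.4 × 1 = -9.4°C → T = -4.6°C
T_parcel − T_env = -2.98 − (-4.6) = +1.62°C

+1.62°C (parcel warmer than environment)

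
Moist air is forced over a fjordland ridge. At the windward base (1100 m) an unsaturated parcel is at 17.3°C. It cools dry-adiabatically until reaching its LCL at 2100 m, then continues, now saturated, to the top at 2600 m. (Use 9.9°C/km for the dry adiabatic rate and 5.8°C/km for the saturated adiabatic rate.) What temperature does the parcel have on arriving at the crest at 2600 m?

4.5°C

1100 → 2100 m (dry, 9.9°C/km): ΔT = -9.9 × 1 = -9.9°C → T = 7.4°C
2100 → 2600 m (saturated, 5.8°C/km): ΔT = -5.8 × 0.5 = -2.9°C → T = 4.5°C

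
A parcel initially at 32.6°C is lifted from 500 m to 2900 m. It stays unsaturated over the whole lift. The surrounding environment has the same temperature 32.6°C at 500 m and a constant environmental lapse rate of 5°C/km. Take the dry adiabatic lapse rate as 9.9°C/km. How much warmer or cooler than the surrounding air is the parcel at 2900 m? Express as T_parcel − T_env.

-11.76°C (parcel cooler than environment)

Parcel:
  500 → 2900 m (dry, 9.9°C/km): ΔT = -9.9 × 2.4 = -23.76°C → T = 8.84°C
Environment:
  500 → 2900 m (environment, 5°C/km): ΔT = -5 × 2.4 = -12°C → T = 20.6°C
T_parcel − T_env = 8.84 − 20.6 = -11.76°C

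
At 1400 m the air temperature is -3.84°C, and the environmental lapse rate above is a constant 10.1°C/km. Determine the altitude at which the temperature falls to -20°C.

Height above start = (-3.84 − (-20)) / 10.1 = 1.6 km
Altitude = 1400 m + 1600 m = 3000 m

3000 m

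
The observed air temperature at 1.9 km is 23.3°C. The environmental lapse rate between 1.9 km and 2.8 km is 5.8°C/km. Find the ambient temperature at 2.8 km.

1900 → 2800 m (environmental, 5.8°C/km): ΔT = -5.8 × 0.9 = -5.22°C → T = 18.08°C

18.08°C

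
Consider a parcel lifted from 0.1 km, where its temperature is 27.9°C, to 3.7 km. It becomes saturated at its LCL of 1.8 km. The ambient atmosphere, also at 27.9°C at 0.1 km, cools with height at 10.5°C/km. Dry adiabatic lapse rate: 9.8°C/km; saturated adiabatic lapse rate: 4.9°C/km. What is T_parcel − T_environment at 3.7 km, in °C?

+11.83°C (parcel warmer than environment)

Parcel:
  100 → 1800 m (dry, 9.8°C/km): ΔT = -9.8 × 1.7 = -16.66°C → T = 11.24°C
  1800 → 3700 m (saturated, 4.9°C/km): ΔT = -4.9 × 1.9 = -9.31°C → T = 1.93°C
Environment:
  100 → 3700 m (environment, 10.5°C/km): ΔT = -10.5 × 3.6 = -37.8°C → T = -9.9°C
T_parcel − T_env = 1.93 − (-9.9) = +11.83°C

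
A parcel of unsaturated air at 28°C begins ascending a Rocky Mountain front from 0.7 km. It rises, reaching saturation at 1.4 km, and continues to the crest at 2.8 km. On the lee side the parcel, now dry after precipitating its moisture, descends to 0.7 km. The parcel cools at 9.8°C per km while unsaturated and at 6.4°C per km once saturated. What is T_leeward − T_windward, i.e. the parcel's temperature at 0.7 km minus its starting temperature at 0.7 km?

From 700 m to 1400 m (dry): cools by 9.8 × 0.7 = 6.86°C, giving 21.14°C.
From 1400 m to 2800 m (saturated): cools by 6.4 × 1.4 = 8.96°C, giving 12.18°C.
From 2800 m to 700 m (dry descent): warms by 9.8 × 2.1 = 20.58°C, giving 32.76°C.
Net change vs windward start: 32.76 − 28 = +4.76°C

+4.76°C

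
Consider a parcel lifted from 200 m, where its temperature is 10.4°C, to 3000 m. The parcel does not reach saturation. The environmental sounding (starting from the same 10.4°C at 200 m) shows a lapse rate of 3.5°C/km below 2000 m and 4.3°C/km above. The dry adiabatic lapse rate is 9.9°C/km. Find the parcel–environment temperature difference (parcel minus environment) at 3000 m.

Parcel:
  From 200 m to 3000 m (dry): cools by 9.9 × 2.8 = 27.72°C, giving -17.32°C.
Environment:
  From 200 m to 2000 m (environment, lower layer): cools by 3.5 × 1.8 = 6.3°C, giving 4.1°C.
  From 2000 m to 3000 m (environment, upper layer): cools by 4.3 × 1 = 4.3°C, giving -0.2°C.
T_parcel − T_env = -17.32 − (-0.2) = -17.12°C

-17.12°C (parcel cooler than environment)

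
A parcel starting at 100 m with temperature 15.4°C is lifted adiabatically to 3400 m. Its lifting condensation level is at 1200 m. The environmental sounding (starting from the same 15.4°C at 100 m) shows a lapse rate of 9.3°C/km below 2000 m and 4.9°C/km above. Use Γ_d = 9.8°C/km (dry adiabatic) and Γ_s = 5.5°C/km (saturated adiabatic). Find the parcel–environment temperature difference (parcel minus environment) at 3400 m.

Parcel:
  From 100 m to 1200 m (dry): cools by 9.8 × 1.1 = 10.78°C, giving 4.62°C.
  From 1200 m to 3400 m (saturated): cools by 5.5 × 2.2 = 12.1°C, giving -7.48°C.
Environment:
  From 100 m to 2000 m (environment, lower layer): cools by 9.3 × 1.9 = 17.67°C, giving -2.27°C.
  From 2000 m to 3400 m (environment, upper layer): cools by 4.9 × 1.4 = 6.86°C, giving -9.13°C.
T_parcel − T_env = -7.48 − (-9.13) = +1.65°C

+1.65°C (parcel warmer than environment)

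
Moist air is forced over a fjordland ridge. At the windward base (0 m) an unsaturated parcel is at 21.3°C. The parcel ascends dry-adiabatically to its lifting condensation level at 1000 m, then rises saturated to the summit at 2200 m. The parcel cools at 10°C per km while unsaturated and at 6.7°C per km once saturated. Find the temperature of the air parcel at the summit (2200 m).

Dry to 1000 m: -10 × 1 km = -10°C, so T = 11.3°C.
Saturated to 2200 m: -6.7 × 1.2 km = -8.04°C, so T = 3.26°C.

3.26°C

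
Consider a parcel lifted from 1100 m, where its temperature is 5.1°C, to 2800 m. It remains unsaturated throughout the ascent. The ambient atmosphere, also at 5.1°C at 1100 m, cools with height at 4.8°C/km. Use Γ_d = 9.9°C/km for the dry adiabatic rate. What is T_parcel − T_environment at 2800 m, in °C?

-8.67°C (parcel cooler than environment)

Parcel:
  From 1100 m to 2800 m (dry): cools by 9.9 × 1.7 = 16.83°C, giving -11.73°C.
Environment:
  From 1100 m to 2800 m (environment): cools by 4.8 × 1.7 = 8.16°C, giving -3.06°C.
T_parcel − T_env = -11.73 − (-3.06) = -8.67°C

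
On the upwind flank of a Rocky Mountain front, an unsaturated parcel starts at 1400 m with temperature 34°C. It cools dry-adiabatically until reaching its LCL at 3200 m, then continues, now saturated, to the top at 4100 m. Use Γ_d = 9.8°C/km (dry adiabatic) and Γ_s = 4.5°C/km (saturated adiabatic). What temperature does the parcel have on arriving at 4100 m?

1400 → 3200 m (dry, 9.8°C/km): ΔT = -9.8 × 1.8 = -17.64°C → T = 16.36°C
3200 → 4100 m (saturated, 4.5°C/km): ΔT = -4.5 × 0.9 = -4.05°C → T = 12.31°C

12.31°C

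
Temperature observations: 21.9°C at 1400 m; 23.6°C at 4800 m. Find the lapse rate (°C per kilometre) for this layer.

Γ = −ΔT/Δz = (21.9 − 23.6) / (4800 − 1400) m
  = -1.7°C / 3.4 km = -0.5°C/km

-0.5°C/km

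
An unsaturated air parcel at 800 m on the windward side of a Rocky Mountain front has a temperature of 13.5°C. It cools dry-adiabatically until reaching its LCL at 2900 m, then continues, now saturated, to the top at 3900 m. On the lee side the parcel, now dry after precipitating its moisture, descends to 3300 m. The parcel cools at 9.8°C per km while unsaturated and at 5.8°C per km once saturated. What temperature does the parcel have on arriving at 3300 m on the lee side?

Dry to 2900 m: -9.8 × 2.1 km = -20.58°C, so T = -7.08°C.
Saturated to 3900 m: -5.8 × 1 km = -5.8°C, so T = -12.88°C.
Dry descent to 3300 m: +9.8 × 0.6 km = +5.88°C, so T = -7°C.

-7°C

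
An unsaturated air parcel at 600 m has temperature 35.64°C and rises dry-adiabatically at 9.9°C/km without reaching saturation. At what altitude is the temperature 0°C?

Height above start = (35.64 − 0) / 9.9 = 3.6 km
Altitude = 600 m + 3600 m = 4200 m

4200 m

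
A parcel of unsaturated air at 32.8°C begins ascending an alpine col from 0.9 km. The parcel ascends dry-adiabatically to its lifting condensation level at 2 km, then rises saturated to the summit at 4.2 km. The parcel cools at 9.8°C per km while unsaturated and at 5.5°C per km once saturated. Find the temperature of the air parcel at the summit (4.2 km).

9.92°C

Dry to 2000 m: -9.8 × 1.1 km = -10.78°C, so T = 22.02°C.
Saturated to 4200 m: -5.5 × 2.2 km = -12.1°C, so T = 9.92°C.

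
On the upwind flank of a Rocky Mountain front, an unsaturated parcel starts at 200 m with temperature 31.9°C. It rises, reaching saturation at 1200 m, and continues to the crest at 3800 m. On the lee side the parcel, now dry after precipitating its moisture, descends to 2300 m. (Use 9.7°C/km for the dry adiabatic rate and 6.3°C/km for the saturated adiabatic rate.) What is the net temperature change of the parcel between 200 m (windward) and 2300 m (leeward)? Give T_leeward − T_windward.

-11.53°C

200 → 1200 m (dry, 9.7°C/km): ΔT = -9.7 × 1 = -9.7°C → T = 22.2°C
1200 → 3800 m (saturated, 6.3°C/km): ΔT = -6.3 × 2.6 = -16.38°C → T = 5.82°C
3800 → 2300 m (dry descent, 9.7°C/km): ΔT = +9.7 × 1.5 = +14.55°C → T = 20.37°C
Net change vs windward start: 20.37 − 31.9 = -11.53°C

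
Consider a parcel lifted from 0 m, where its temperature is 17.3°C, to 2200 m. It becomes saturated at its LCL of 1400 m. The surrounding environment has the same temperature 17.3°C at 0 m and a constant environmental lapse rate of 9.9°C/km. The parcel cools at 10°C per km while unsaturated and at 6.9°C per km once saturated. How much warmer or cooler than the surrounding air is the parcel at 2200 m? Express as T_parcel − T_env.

+2.26°C (parcel warmer than environment)

Parcel:
  0–1400 m, dry: Δz = 1.4 km ⇒ ΔT = -14°C; T = 3.3°C
  1400–2200 m, saturated: Δz = 0.8 km ⇒ ΔT = -5.52°C; T = -2.22°C
Environment:
  0–2200 m, environment: Δz = 2.2 km ⇒ ΔT = -21.78°C; T = -4.48°C
T_parcel − T_env = -2.22 − (-4.48) = +2.26°C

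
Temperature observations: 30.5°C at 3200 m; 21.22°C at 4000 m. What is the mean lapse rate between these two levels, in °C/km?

11.6°C/km

Γ = −ΔT/Δz = (30.5 − 21.22) / (4000 − 3200) m
  = 9.28°C / 0.8 km = 11.6°C/km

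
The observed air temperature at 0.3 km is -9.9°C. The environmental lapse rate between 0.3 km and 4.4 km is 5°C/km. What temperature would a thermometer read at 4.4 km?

From 300 m to 4400 m (environmental): cools by 5 × 4.1 = 20.5°C, giving -30.4°C.

-30.4°C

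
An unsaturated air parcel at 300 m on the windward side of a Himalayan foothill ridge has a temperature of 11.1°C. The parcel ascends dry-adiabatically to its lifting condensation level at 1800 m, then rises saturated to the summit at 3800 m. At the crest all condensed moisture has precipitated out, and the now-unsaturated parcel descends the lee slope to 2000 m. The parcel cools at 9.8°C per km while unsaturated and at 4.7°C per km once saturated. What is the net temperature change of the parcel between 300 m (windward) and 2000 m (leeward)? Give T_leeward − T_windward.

-6.46°C

Dry to 1800 m: -9.8 × 1.5 km = -14.7°C, so T = -3.6°C.
Saturated to 3800 m: -4.7 × 2 km = -9.4°C, so T = -13°C.
Dry descent to 2000 m: +9.8 × 1.8 km = +17.64°C, so T = 4.64°C.
Net change vs windward start: 4.64 − 11.1 = -6.46°C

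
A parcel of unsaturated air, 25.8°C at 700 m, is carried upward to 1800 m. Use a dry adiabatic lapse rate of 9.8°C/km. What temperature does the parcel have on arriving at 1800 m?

15.02°C

Dry adiabatic to 1800 m: -9.8 × 1.1 km = -10.78°C, so T = 15.02°C.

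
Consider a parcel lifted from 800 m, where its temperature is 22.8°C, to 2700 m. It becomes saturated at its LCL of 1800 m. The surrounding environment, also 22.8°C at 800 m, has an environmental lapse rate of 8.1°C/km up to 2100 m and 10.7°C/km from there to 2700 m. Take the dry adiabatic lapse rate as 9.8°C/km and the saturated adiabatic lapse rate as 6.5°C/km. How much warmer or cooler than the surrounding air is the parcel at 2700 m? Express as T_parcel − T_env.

Parcel:
  From 800 m to 1800 m (dry): cools by 9.8 × 1 = 9.8°C, giving 13°C.
  From 1800 m to 2700 m (saturated): cools by 6.5 × 0.9 = 5.85°C, giving 7.15°C.
Environment:
  From 800 m to 2100 m (environment, lower layer): cools by 8.1 × 1.3 = 10.53°C, giving 12.27°C.
  From 2100 m to 2700 m (environment, upper layer): cools by 10.7 × 0.6 = 6.42°C, giving 5.85°C.
T_parcel − T_env = 7.15 − 5.85 = +1.3°C

+1.3°C (parcel warmer than environment)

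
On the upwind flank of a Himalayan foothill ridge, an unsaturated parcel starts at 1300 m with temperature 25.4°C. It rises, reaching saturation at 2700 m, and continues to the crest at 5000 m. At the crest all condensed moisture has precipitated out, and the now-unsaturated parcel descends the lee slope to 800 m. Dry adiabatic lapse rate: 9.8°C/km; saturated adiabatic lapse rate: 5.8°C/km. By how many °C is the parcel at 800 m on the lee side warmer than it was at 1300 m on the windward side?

From 1300 m to 2700 m (dry): cools by 9.8 × 1.4 = 13.72°C, giving 11.68°C.
From 2700 m to 5000 m (saturated): cools by 5.8 × 2.3 = 13.34°C, giving -1.66°C.
From 5000 m to 800 m (dry descent): warms by 9.8 × 4.2 = 41.16°C, giving 39.5°C.
Net change vs windward start: 39.5 − 25.4 = +14.1°C

+14.1°C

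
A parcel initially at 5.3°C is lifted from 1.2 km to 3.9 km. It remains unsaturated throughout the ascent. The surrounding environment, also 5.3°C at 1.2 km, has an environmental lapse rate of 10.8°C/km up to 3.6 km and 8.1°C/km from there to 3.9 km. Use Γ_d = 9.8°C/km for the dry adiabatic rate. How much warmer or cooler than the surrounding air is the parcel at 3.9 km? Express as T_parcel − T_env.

+1.89°C (parcel warmer than environment)

Parcel:
  Dry to 3900 m: -9.8 × 2.7 km = -26.46°C, so T = -21.16°C.
Environment:
  Environment, lower layer to 3600 m: -10.8 × 2.4 km = -25.92°C, so T = -20.62°C.
  Environment, upper layer to 3900 m: -8.1 × 0.3 km = -2.43°C, so T = -23.05°C.
T_parcel − T_env = -21.16 − (-23.05) = +1.89°C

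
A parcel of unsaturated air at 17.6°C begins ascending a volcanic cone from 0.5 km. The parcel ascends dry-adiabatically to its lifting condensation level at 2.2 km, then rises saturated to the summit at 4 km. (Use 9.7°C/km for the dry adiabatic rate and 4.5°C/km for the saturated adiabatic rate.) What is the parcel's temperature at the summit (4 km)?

500 → 2200 m (dry, 9.7°C/km): ΔT = -9.7 × 1.7 = -16.49°C → T = 1.11°C
2200 → 4000 m (saturated, 4.5°C/km): ΔT = -4.5 × 1.8 = -8.1°C → T = -6.99°C

-6.99°C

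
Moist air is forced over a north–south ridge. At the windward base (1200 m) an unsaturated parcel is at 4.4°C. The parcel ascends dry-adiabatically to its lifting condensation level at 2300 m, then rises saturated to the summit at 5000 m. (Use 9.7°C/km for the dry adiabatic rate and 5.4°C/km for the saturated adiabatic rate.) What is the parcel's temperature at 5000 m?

1200 → 2300 m (dry, 9.7°C/km): ΔT = -9.7 × 1.1 = -10.67°C → T = -6.27°C
2300 → 5000 m (saturated, 5.4°C/km): ΔT = -5.4 × 2.7 = -14.58°C → T = -20.85°C

-20.85°C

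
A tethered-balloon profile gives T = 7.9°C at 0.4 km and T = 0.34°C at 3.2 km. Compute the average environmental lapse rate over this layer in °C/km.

2.7°C/km

Γ = −ΔT/Δz = (7.9 − 0.34) / (3200 − 400) m
  = 7.56°C / 2.8 km = 2.7°C/km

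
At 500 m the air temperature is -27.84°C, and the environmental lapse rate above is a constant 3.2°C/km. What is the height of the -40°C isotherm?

Height above start = (-27.84 − (-40)) / 3.2 = 3.8 km
Altitude = 500 m + 3800 m = 4300 m

4300 m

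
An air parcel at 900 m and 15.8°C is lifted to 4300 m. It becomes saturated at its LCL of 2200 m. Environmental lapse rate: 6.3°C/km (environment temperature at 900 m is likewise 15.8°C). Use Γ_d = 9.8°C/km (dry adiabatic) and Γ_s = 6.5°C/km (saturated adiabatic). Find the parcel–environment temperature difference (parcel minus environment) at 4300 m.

Parcel:
  Dry to 2200 m: -9.8 × 1.3 km = -12.74°C, so T = 3.06°C.
  Saturated to 4300 m: -6.5 × 2.1 km = -13.65°C, so T = -10.59°C.
Environment:
  Environment to 4300 m: -6.3 × 3.4 km = -21.42°C, so T = -5.62°C.
T_parcel − T_env = -10.59 − (-5.62) = -4.97°C

-4.97°C (parcel cooler than environment)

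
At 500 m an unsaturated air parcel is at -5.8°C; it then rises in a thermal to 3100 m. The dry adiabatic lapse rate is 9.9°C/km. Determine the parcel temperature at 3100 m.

Dry adiabatic to 3100 m: -9.9 × 2.6 km = -25.74°C, so T = -31.54°C.

-31.54°C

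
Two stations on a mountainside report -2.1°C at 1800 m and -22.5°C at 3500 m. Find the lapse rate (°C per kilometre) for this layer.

Γ = −ΔT/Δz = (-2.1 − (-22.5)) / (3500 − 1800) m
  = 20.4°C / 1.7 km = 12°C/km

12°C/km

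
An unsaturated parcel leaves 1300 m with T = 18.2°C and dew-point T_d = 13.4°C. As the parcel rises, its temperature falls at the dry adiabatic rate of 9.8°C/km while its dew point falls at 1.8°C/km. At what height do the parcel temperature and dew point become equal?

T and T_d converge at 9.8 − 1.8 = 8°C per km
Height above start = (18.2 − 13.4) / 8 = 0.6 km
LCL altitude = 1300 m + 600 m = 1900 m

1900 m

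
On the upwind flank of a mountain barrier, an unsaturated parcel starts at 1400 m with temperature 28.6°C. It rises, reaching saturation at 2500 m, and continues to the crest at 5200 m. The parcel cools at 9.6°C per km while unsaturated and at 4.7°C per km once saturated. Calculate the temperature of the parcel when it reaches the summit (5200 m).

Dry to 2500 m: -9.6 × 1.1 km = -10.56°C, so T = 18.04°C.
Saturated to 5200 m: -4.7 × 2.7 km = -12.69°C, so T = 5.35°C.

5.35°C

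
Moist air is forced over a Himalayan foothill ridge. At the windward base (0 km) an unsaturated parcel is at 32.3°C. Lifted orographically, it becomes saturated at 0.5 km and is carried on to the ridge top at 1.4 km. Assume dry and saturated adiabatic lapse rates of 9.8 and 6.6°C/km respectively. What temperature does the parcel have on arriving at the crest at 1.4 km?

21.46°C

0–500 m, dry: Δz = 0.5 km ⇒ ΔT = -4.9°C; T = 27.4°C
500–1400 m, saturated: Δz = 0.9 km ⇒ ΔT = -5.94°C; T = 21.46°C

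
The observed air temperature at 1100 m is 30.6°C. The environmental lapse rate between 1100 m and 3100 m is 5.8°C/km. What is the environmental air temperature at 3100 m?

From 1100 m to 3100 m (environmental): cools by 5.8 × 2 = 11.6°C, giving 19°C.

19°C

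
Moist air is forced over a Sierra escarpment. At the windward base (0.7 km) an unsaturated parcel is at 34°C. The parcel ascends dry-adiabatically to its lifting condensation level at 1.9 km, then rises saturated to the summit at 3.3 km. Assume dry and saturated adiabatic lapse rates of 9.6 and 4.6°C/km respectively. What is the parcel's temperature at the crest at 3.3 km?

Dry to 1900 m: -9.6 × 1.2 km = -11.52°C, so T = 22.48°C.
Saturated to 3300 m: -4.6 × 1.4 km = -6.44°C, so T = 16.04°C.

16.04°C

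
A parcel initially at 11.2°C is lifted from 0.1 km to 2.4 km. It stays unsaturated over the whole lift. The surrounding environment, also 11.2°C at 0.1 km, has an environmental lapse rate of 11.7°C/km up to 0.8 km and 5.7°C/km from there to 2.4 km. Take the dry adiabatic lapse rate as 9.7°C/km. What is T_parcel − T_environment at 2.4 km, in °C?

-5°C (parcel cooler than environment)

Parcel:
  100 → 2400 m (dry, 9.7°C/km): ΔT = -9.7 × 2.3 = -22.31°C → T = -11.11°C
Environment:
  100 → 800 m (environment, lower layer, 11.7°C/km): ΔT = -11.7 × 0.7 = -8.19°C → T = 3.01°C
  800 → 2400 m (environment, upper layer, 5.7°C/km): ΔT = -5.7 × 1.6 = -9.12°C → T = -6.11°C
T_parcel − T_env = -11.11 − (-6.11) = -5°C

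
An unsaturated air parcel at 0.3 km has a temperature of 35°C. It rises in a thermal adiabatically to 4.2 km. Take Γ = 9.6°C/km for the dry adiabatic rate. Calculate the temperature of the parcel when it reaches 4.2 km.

-2.44°C

300–4200 m, dry adiabatic: Δz = 3.9 km ⇒ ΔT = -37.44°C; T = -2.44°C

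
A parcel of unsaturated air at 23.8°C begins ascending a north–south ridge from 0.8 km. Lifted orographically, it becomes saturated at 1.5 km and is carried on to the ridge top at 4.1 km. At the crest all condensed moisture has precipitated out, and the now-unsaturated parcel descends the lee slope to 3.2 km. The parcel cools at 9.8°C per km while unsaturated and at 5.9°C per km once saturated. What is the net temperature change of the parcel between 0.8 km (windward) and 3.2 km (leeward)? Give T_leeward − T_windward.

-13.38°C

800 → 1500 m (dry, 9.8°C/km): ΔT = -9.8 × 0.7 = -6.86°C → T = 16.94°C
1500 → 4100 m (saturated, 5.9°C/km): ΔT = -5.9 × 2.6 = -15.34°C → T = 1.6°C
4100 → 3200 m (dry descent, 9.8°C/km): ΔT = +9.8 × 0.9 = +8.82°C → T = 10.42°C
Net change vs windward start: 10.42 − 23.8 = -13.38°C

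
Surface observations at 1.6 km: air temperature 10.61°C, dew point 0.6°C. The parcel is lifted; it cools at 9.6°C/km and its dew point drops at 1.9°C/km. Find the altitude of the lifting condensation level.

2.9 km

T and T_d converge at 9.6 − 1.9 = 7.7°C per km
Height above start = (10.61 − 0.6) / 7.7 = 1.3 km
LCL altitude = 1600 m + 1300 m = 2900 m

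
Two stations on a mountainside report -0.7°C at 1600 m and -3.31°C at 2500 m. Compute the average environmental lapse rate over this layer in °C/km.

2.9°C/km

Γ = −ΔT/Δz = (-0.7 − (-3.31)) / (2500 − 1600) m
  = 2.61°C / 0.9 km = 2.9°C/km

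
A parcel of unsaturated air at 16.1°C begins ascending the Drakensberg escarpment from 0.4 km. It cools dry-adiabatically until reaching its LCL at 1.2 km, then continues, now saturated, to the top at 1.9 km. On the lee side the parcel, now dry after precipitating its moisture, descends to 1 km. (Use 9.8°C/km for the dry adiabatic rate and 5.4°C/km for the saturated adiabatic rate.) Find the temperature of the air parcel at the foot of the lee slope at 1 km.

13.3°C

400–1200 m, dry: Δz = 0.8 km ⇒ ΔT = -7.84°C; T = 8.26°C
1200–1900 m, saturated: Δz = 0.7 km ⇒ ΔT = -3.78°C; T = 4.48°C
1900–1000 m, dry descent: Δz = 0.9 km ⇒ ΔT = +8.82°C; T = 13.3°C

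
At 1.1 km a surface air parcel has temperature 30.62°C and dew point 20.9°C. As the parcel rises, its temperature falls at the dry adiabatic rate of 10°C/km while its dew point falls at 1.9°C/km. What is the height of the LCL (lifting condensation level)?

T and T_d converge at 10 − 1.9 = 8.1°C per km
Height above start = (30.62 − 20.9) / 8.1 = 1.2 km
LCL altitude = 1100 m + 1200 m = 2300 m

2.3 km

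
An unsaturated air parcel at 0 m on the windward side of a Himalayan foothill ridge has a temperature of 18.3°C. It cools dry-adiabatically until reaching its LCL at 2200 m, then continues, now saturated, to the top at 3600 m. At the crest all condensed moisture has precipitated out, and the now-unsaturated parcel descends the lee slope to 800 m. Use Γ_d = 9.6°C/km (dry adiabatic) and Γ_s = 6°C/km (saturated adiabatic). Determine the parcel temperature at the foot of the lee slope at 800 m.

0–2200 m, dry: Δz = 2.2 km ⇒ ΔT = -21.12°C; T = -2.82°C
2200–3600 m, saturated: Δz = 1.4 km ⇒ ΔT = -8.4°C; T = -11.22°C
3600–800 m, dry descent: Δz = 2.8 km ⇒ ΔT = +26.88°C; T = 15.66°C

15.66°C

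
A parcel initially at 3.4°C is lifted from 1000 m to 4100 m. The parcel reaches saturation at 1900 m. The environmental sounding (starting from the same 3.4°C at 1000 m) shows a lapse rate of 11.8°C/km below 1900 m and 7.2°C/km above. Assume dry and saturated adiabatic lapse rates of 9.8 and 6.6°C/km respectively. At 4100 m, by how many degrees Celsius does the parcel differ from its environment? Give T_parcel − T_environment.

+3.12°C (parcel warmer than environment)

Parcel:
  From 1000 m to 1900 m (dry): cools by 9.8 × 0.9 = 8.82°C, giving -5.42°C.
  From 1900 m to 4100 m (saturated): cools by 6.6 × 2.2 = 14.52°C, giving -19.94°C.
Environment:
  From 1000 m to 1900 m (environment, lower layer): cools by 11.8 × 0.9 = 10.62°C, giving -7.22°C.
  From 1900 m to 4100 m (environment, upper layer): cools by 7.2 × 2.2 = 15.84°C, giving -23.06°C.
T_parcel − T_env = -19.94 − (-23.06) = +3.12°C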